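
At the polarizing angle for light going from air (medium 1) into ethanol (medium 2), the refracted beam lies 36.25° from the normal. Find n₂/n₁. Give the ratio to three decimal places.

n₂/n₁ ≈ 1.364

At Brewster incidence θ_B = 90° − θ_t = 90° − 36.25° = 53.75°.
tan θ_B = n₂/n₁, so n₂/n₁ = tan 53.75° = 1.364.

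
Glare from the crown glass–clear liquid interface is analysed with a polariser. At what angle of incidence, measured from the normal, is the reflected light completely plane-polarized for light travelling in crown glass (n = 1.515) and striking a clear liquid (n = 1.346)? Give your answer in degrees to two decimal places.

Here n₂/n₁ = 1.346/1.515 = 0.8884, and Brewster's law gives tan θ_B = n₂/n₁.
θ_B = arctan(0.8884) = 41.62°.

θ_B ≈ 41.62°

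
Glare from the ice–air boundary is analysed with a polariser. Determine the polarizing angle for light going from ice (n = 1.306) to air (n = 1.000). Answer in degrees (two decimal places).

θ_B ≈ 37.44°

Here n₂/n₁ = 1.000/1.306 = 0.7657, and Brewster's law gives tan θ_B = n₂/n₁. Taking the arctangent, θ_B = 37.44°.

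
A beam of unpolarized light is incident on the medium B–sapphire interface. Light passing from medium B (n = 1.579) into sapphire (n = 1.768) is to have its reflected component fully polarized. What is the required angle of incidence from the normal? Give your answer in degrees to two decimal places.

Brewster's condition: tan θ_B = n₂/n₁ = 1.768/1.579 = 1.1197. Taking the arctangent, θ_B = 48.23°.

θ_B ≈ 48.23°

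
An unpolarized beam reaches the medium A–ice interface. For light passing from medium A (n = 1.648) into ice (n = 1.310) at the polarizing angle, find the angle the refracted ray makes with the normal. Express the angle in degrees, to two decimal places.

First find Brewster's angle: tan θ_B = 1.310/1.648 = 0.7949, giving θ_B = 38.48°.
The refracted ray is perpendicular to the reflected ray, so θ_t = 90° − θ_B = 51.52°.

θ_t ≈ 51.52°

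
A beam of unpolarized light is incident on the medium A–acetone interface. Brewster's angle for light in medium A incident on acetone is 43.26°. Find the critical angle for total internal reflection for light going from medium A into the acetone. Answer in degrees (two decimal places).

θ_c ≈ 70.23°

n₂/n₁ = tan 43.26° = 0.9410; the critical angle satisfies sin θ_c = n₂/n₁.
θ_c = arcsin(0.9410) = 70.23°.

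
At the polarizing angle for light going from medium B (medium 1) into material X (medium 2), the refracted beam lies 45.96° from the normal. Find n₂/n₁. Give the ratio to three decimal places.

n₂/n₁ ≈ 0.967

θ_B + θ_t = 90°, so θ_B = 90° − 45.96° = 44.04°.
Then n₂/n₁ = tan θ_B = tan 44.04° = 0.967.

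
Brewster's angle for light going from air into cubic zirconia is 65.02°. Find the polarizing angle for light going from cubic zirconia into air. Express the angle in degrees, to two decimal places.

Reversing the direction swaps n₁ and n₂, so tan θ_B' = 1/tan θ_B and θ_B' = 90° − θ_B.
Hence θ_B' = 90° − 65.02° = 24.98°.

θ_B' ≈ 24.98°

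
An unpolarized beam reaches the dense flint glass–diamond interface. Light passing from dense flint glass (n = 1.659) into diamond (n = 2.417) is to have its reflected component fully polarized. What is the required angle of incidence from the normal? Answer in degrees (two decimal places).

Here n₂/n₁ = 2.417/1.659 = 1.4569, and Brewster's law gives tan θ_B = n₂/n₁.
So θ_B = arctan 1.4569 = 55.53°.

θ_B ≈ 55.53°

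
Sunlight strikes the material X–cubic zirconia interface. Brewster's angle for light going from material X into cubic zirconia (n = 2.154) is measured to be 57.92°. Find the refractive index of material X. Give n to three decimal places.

Brewster's law: tan θ_B = n₂/n₁ (light incident in material X, refracted into cubic zirconia).
n₁ = n₂ / tan θ_B = 2.154 / tan 57.92° = 1.350.

n ≈ 1.350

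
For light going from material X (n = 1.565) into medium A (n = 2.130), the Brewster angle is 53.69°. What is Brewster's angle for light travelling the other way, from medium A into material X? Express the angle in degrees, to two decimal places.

θ_B' ≈ 36.31°

tan θ_B' = n₁/n₂ = 1/tan θ_B, so θ_B' = 90° − θ_B.
θ_B' = 90° − 53.69° = 36.31°.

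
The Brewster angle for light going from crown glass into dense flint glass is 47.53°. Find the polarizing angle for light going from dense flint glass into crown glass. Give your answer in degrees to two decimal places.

θ_B' ≈ 42.47°

tan θ_B' = n₁/n₂ = 1/tan θ_B, so θ_B' = 90° − θ_B.
θ_B' = 90° − 47.53° = 42.47°.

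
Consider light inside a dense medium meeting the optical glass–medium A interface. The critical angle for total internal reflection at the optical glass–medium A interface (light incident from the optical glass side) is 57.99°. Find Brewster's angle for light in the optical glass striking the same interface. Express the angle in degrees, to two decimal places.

sin θ_c = n₂/n₁, so n₂/n₁ = sin 57.99° = 0.8480.
Brewster: tan θ_B = n₂/n₁ = 0.8480.
θ_B = arctan(0.8480) = 40.30°.

θ_B ≈ 40.30°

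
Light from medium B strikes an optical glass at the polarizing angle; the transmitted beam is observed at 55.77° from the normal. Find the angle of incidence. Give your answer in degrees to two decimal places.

At Brewster's angle the reflected and refracted rays are perpendicular, so θ_B + θ_t = 90°.
θ_B = 90° − 55.77° = 34.23°.

θ_B ≈ 34.23°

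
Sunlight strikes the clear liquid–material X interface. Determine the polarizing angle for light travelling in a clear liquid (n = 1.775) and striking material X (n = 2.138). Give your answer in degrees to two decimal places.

θ_B ≈ 50.30°

Brewster's condition: tan θ_B = n₂/n₁ = 2.138/1.775 = 1.2045. Taking the arctangent, θ_B = 50.30°.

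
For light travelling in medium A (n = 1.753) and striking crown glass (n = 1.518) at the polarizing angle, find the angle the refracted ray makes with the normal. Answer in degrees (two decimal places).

θ_t ≈ 49.11°

tan θ_B = n₂/n₁ = 1.518/1.753 = 0.8659, so θ_B = 40.89°.
At Brewster's angle the reflected and refracted rays are perpendicular, so θ_t = 90° − θ_B = 90° − 40.89° = 49.11°.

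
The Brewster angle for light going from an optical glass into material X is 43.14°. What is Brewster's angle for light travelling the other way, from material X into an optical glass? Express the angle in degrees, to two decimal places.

Reversing the direction swaps n₁ and n₂, so tan θ_B' = 1/tan θ_B and θ_B' = 90° − θ_B.
Hence θ_B' = 90° − 43.14° = 46.86°.

θ_B' ≈ 46.86°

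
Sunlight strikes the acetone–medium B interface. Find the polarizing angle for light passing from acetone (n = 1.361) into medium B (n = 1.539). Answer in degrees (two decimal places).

θ_B ≈ 48.51°

At Brewster's angle the reflected and refracted rays are perpendicular, which with Snell's law gives tan θ_B = n₂/n₁.
tan θ_B = n₂/n₁ = 1.539/1.361 = 1.1308.
So θ_B = arctan 1.1308 = 48.51°.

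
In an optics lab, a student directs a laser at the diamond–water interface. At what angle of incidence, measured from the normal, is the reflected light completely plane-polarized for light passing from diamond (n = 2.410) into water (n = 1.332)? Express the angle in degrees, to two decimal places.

θ_B ≈ 28.93°

The reflected p-component vanishes when tan θ_B = n₂/n₁.
Here n₂/n₁ = 1.332/2.410 = 0.5527, and Brewster's law gives tan θ_B = n₂/n₁. Taking the arctangent, θ_B = 28.93°.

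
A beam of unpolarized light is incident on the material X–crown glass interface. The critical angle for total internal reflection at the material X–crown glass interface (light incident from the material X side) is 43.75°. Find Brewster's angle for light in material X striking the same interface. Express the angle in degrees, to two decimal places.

n₂/n₁ = sin θ_c = sin 43.75° = 0.6915.
tan θ_B equals the same ratio, so θ_B = arctan(0.6915) = 34.66°.

θ_B ≈ 34.66°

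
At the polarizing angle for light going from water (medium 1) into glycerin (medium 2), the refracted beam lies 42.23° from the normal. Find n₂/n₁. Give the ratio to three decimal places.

At Brewster incidence θ_B = 90° − θ_t = 90° − 42.23° = 47.77°.
Then n₂/n₁ = tan θ_B = tan 47.77° = 1.102.

n₂/n₁ ≈ 1.102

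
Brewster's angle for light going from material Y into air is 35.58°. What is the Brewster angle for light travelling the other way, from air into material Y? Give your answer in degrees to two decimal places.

tan θ_B' = n₁/n₂ = 1/tan θ_B, so θ_B' = 90° − θ_B.
θ_B' = 90° − 35.58° = 54.42°.

θ_B' ≈ 54.42°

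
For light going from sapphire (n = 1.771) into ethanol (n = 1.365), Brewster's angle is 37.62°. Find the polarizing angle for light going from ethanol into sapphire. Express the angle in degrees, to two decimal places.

θ_B' ≈ 52.38°

The two Brewster angles are complementary: θ_B' = 90° − θ_B = 90° − 37.62° = 52.38°.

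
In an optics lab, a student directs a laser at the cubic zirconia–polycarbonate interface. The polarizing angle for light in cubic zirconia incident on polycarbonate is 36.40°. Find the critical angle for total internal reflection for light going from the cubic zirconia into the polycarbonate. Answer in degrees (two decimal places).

θ_c ≈ 47.50°

tan θ_B = n₂/n₁ = tan 36.40° = 0.7373.
Total internal reflection: sin θ_c = n₂/n₁ = 0.7373.
θ_c = arcsin(0.7373) = 47.50°.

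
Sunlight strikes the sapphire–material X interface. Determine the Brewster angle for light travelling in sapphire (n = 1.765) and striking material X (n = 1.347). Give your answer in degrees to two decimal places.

θ_B ≈ 37.35°

Here n₂/n₁ = 1.347/1.765 = 0.7632, and Brewster's law gives tan θ_B = n₂/n₁.
So θ_B = arctan 0.7632 = 37.35°.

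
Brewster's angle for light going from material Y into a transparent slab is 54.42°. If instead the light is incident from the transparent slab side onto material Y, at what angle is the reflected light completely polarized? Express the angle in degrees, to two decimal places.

θ_B' ≈ 35.58°

tan θ_B' = n₁/n₂ = 1/tan θ_B, so θ_B' = 90° − θ_B.
θ_B' = 90° − 54.42° = 35.58°.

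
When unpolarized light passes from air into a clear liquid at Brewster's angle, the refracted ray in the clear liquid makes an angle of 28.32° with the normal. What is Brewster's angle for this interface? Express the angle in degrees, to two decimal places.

At Brewster's angle the reflected and refracted rays are perpendicular, so θ_B + θ_t = 90°.
So θ_B = 90° − θ_t = 90° − 28.32° = 61.68°.

θ_B ≈ 61.68°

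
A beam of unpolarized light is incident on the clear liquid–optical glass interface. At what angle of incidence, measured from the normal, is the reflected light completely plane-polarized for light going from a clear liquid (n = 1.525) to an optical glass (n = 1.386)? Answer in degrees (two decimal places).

At Brewster's angle the reflected and refracted rays are perpendicular, which with Snell's law gives tan θ_B = n₂/n₁.
Brewster's condition: tan θ_B = n₂/n₁ = 1.386/1.525 = 0.9089.
So θ_B = arctan 0.9089 = 42.27°.

θ_B ≈ 42.27°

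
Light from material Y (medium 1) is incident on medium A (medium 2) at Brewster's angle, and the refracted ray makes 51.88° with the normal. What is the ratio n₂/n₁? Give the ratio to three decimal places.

n₂/n₁ ≈ 0.785

θ_B + θ_t = 90°, so θ_B = 90° − 51.88° = 38.12°.
Then n₂/n₁ = tan θ_B = tan 38.12° = 0.785.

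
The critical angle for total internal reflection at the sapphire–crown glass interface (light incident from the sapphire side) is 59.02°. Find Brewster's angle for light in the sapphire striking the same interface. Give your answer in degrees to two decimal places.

At the critical angle sin θ_c = n₂/n₁, giving n₂/n₁ = sin 59.02° = 0.8573.
Then tan θ_B = n₂/n₁ = 0.8573, so θ_B = arctan 0.8573 = 40.61°.

θ_B ≈ 40.61°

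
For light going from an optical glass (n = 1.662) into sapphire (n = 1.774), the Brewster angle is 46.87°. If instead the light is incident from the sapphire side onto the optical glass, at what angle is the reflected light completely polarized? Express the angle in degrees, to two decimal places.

θ_B' ≈ 43.13°

tan θ_B' = n₁/n₂ = 1/tan θ_B, so θ_B' = 90° − θ_B.
θ_B' = 90° − 46.87° = 43.13°.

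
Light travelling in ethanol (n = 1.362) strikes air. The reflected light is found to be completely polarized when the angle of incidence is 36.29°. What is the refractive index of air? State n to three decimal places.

n ≈ 1.000

Brewster's law: tan θ_B = n₂/n₁ (light incident in ethanol, refracted into air).
n₂ = n₁ tan θ_B = 1.362 × tan 36.29° = 1.000.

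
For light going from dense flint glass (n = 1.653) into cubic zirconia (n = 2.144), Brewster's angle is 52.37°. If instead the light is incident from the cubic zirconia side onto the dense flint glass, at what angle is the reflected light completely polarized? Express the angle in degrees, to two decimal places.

Reversing the direction swaps n₁ and n₂, so tan θ_B' = 1/tan θ_B and θ_B' = 90° − θ_B.
Hence θ_B' = 90° − 52.37° = 37.63°.

θ_B' ≈ 37.63°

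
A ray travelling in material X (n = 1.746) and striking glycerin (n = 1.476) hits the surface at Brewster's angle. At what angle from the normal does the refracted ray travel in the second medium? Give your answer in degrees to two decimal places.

tan θ_B = n₂/n₁ = 1.476/1.746 = 0.8454, so θ_B = 40.21°.
The refracted ray is perpendicular to the reflected ray, so θ_t = 90° − θ_B = 49.79°.

θ_t ≈ 49.79°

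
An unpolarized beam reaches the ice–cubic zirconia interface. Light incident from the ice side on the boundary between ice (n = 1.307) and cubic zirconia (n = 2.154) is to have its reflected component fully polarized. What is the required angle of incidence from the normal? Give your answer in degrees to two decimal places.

Brewster's condition: tan θ_B = n₂/n₁ = 2.154/1.307 = 1.6480. Taking the arctangent, θ_B = 58.75°.

θ_B ≈ 58.75°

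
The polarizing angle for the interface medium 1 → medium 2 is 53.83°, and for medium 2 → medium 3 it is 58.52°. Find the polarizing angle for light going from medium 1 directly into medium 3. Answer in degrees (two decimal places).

θ_B ≈ 65.88°

tan θ_B(1→2) = n₂/n₁ = tan 53.83° = 1.3678.
tan θ_B(2→3) = n₃/n₂ = tan 58.52° = 1.6331.
Multiplying, n₃/n₁ = 1.3678 × 1.6331 = 2.2338, and θ_B(1→3) = arctan 2.2338 = 65.88°.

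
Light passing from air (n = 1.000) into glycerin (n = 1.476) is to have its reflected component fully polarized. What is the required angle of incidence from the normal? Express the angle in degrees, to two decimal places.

The reflected p-component vanishes when tan θ_B = n₂/n₁.
Brewster's condition: tan θ_B = n₂/n₁ = 1.476/1.000 = 1.4760.
So θ_B = arctan 1.4760 = 55.88°.

θ_B ≈ 55.88°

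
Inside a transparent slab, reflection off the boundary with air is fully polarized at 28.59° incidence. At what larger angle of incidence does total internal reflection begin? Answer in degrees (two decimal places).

n₂/n₁ = tan 28.59° = 0.5450; the critical angle satisfies sin θ_c = n₂/n₁.
θ_c = arcsin(0.5450) = 33.02°.

θ_c ≈ 33.02°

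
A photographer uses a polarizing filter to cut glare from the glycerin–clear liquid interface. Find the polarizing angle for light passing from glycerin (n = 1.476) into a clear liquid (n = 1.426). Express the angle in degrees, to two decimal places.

At Brewster's angle the reflected and refracted rays are perpendicular, which with Snell's law gives tan θ_B = n₂/n₁.
tan θ_B = n₂/n₁ = 1.426/1.476 = 0.9661.
So θ_B = arctan 0.9661 = 44.01°.

θ_B ≈ 44.01°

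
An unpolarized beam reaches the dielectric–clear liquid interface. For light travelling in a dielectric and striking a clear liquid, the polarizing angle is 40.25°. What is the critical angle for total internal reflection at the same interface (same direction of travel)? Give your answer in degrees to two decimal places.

From Brewster, n₂/n₁ = tan θ_B = tan 40.25° = 0.8466.
Then sin θ_c = n₂/n₁ = 0.8466, so θ_c = arcsin 0.8466 = 57.84°.

θ_c ≈ 57.84°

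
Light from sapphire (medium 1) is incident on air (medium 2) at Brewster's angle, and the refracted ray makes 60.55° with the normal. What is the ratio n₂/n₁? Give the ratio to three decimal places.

At Brewster incidence θ_B = 90° − θ_t = 90° − 60.55° = 29.45°.
Then n₂/n₁ = tan θ_B = tan 29.45° = 0.565.

n₂/n₁ ≈ 0.565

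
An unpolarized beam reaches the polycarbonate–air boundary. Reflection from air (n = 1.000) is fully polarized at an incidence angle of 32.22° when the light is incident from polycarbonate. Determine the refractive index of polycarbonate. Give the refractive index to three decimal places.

n ≈ 1.587

Full polarization of the reflected beam means tan θ_B = n₂/n₁, where n₁ is the incident medium (polycarbonate).
n₁ = n₂ / tan θ_B = 1.000 / tan 32.22° = 1.587.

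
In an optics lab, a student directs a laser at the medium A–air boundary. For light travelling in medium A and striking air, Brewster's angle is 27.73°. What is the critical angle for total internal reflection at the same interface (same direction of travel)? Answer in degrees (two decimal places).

n₂/n₁ = tan 27.73° = 0.5257; the critical angle satisfies sin θ_c = n₂/n₁.
θ_c = arcsin(0.5257) = 31.71°.

θ_c ≈ 31.71°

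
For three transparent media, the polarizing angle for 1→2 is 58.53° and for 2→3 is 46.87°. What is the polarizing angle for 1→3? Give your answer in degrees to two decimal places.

θ_B ≈ 60.17°

tan θ_B(1→2) = n₂/n₁ = tan 58.53° = 1.6338.
tan θ_B(2→3) = n₃/n₂ = tan 46.87° = 1.0675.
n₃/n₁ = 1.7441. Then tan θ_B(1→3) = n₃/n₁, so θ_B(1→3) = arctan(1.7441) = 60.17°.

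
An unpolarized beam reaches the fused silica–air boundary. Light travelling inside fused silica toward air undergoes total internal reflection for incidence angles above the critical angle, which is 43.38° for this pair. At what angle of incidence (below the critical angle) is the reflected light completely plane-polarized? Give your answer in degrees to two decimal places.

θ_B ≈ 34.48°

At the critical angle sin θ_c = n₂/n₁, giving n₂/n₁ = sin 43.38° = 0.6868.
Then tan θ_B = n₂/n₁ = 0.6868, so θ_B = arctan 0.6868 = 34.48°.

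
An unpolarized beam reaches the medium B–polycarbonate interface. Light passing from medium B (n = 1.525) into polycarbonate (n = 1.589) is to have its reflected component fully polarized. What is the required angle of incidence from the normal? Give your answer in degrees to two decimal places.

tan θ_B = n₂/n₁ = 1.589/1.525 = 1.0420.
θ_B = arctan(1.0420) = 46.18°.

θ_B ≈ 46.18°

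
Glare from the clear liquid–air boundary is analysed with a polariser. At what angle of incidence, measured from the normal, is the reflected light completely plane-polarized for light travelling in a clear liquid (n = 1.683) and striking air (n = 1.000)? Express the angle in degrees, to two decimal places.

θ_B ≈ 30.72°

Brewster's condition: tan θ_B = n₂/n₁ = 1.000/1.683 = 0.5942.
θ_B = arctan(0.5942) = 30.72°.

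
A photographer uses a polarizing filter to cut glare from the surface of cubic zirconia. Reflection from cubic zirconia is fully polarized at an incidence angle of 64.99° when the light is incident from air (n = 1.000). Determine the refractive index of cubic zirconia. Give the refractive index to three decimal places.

n ≈ 2.144

Full polarization of the reflected beam means tan θ_B = n₂/n₁, where n₁ is the incident medium (air).
n₂ = n₁ tan θ_B = 1.000 × tan 64.99° = 2.144.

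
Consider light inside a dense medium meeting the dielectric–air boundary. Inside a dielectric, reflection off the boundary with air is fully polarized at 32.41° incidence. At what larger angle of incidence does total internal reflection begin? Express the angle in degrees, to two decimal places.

θ_c ≈ 39.41°

tan θ_B = n₂/n₁ = tan 32.41° = 0.6349.
Total internal reflection: sin θ_c = n₂/n₁ = 0.6349.
θ_c = arcsin(0.6349) = 39.41°.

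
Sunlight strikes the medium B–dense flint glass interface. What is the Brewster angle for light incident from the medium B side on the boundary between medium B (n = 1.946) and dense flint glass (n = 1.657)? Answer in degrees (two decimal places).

tan θ_B = n₂/n₁ = 1.657/1.946 = 0.8515.
So θ_B = arctan 0.8515 = 40.41°.

θ_B ≈ 40.41°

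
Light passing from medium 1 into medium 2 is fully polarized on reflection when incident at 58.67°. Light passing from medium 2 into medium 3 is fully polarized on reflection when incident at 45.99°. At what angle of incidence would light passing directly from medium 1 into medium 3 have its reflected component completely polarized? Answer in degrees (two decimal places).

tan θ_B(1→2) = n₂/n₁ = tan 58.67° = 1.6428.
tan θ_B(2→3) = n₃/n₂ = tan 45.99° = 1.0352.
So n₃/n₁ = (n₂/n₁)(n₃/n₂) = 1.6428 × 1.0352 = 1.7005.
θ_B(1→3) = arctan(1.7005) = 59.54°.

θ_B ≈ 59.54°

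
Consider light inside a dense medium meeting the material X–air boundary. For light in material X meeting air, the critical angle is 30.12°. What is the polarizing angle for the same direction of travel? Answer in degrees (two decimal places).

At the critical angle sin θ_c = n₂/n₁, giving n₂/n₁ = sin 30.12° = 0.5018.
Then tan θ_B = n₂/n₁ = 0.5018, so θ_B = arctan 0.5018 = 26.65°.

θ_B ≈ 26.65°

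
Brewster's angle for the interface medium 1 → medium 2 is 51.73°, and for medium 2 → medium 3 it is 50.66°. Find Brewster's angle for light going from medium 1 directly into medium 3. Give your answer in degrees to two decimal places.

Each Brewster angle gives a ratio: n₂/n₁ = tan 51.73° = 1.2676, n₃/n₂ = tan 50.66° = 1.2200.
So n₃/n₁ = (n₂/n₁)(n₃/n₂) = 1.2676 × 1.2200 = 1.5465.
θ_B(1→3) = arctan(1.5465) = 57.11°.

θ_B ≈ 57.11°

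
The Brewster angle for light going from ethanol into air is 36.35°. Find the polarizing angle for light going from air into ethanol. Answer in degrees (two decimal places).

θ_B' ≈ 53.65°

tan θ_B' = n₁/n₂ = 1/tan θ_B, so θ_B' = 90° − θ_B.
θ_B' = 90° − 36.35° = 53.65°.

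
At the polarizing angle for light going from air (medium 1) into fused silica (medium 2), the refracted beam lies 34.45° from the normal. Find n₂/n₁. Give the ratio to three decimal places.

n₂/n₁ ≈ 1.458

θ_B + θ_t = 90°, so θ_B = 90° − 34.45° = 55.55°.
Then n₂/n₁ = tan θ_B = tan 55.55° = 1.458.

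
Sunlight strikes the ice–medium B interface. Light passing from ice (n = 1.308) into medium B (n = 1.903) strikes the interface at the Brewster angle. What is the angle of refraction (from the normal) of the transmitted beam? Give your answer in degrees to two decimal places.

θ_t ≈ 34.50°

First find Brewster's angle: tan θ_B = 1.903/1.308 = 1.4549, giving θ_B = 55.50°.
At Brewster's angle the reflected and refracted rays are perpendicular, so θ_t = 90° − θ_B = 90° − 55.50° = 34.50°.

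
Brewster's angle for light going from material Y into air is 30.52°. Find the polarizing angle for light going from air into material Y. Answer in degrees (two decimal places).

θ_B' ≈ 59.48°

Reversing the direction swaps n₁ and n₂, so tan θ_B' = 1/tan θ_B and θ_B' = 90° − θ_B.
Hence θ_B' = 90° − 30.52° = 59.48°.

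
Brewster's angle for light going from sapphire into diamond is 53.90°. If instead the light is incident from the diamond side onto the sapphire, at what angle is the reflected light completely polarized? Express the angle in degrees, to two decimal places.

The two Brewster angles are complementary: θ_B' = 90° − θ_B = 90° − 53.90° = 36.10°.

θ_B' ≈ 36.10°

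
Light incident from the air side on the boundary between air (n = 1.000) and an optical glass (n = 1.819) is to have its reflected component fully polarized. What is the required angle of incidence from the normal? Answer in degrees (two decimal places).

θ_B ≈ 61.20°

Here n₂/n₁ = 1.819/1.000 = 1.8190, and Brewster's law gives tan θ_B = n₂/n₁. Taking the arctangent, θ_B = 61.20°.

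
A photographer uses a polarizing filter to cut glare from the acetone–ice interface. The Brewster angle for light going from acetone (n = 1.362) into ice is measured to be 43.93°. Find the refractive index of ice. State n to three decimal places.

n ≈ 1.312

Brewster's law: tan θ_B = n₂/n₁ (light incident in acetone, refracted into ice).
n₂ = n₁ tan θ_B = 1.362 × tan 43.93° = 1.312.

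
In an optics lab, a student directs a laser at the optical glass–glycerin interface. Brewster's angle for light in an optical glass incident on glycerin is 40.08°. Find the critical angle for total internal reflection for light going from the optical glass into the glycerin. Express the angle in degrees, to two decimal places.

From Brewster, n₂/n₁ = tan θ_B = tan 40.08° = 0.8415.
Then sin θ_c = n₂/n₁ = 0.8415, so θ_c = arcsin 0.8415 = 57.30°.

θ_c ≈ 57.30°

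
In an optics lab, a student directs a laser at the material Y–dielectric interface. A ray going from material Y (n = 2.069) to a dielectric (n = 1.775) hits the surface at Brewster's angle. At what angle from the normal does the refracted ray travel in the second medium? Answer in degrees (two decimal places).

θ_t ≈ 49.37°

θ_B = arctan(n₂/n₁) = arctan(1.775/2.069) = 40.63°.
The refracted ray is perpendicular to the reflected ray, so θ_t = 90° − θ_B = 49.37°.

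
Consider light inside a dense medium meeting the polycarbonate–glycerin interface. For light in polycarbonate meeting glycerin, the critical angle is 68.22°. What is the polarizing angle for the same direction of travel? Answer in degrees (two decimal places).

θ_B ≈ 42.88°

sin θ_c = n₂/n₁, so n₂/n₁ = sin 68.22° = 0.9286.
Brewster: tan θ_B = n₂/n₁ = 0.9286.
θ_B = arctan(0.9286) = 42.88°.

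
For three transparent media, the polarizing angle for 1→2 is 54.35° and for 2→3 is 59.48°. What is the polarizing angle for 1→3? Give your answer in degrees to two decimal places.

tan θ_B(1→2) = n₂/n₁ = tan 54.35° = 1.3942.
tan θ_B(2→3) = n₃/n₂ = tan 59.48° = 1.6963.
So n₃/n₁ = (n₂/n₁)(n₃/n₂) = 1.3942 × 1.6963 = 2.3650.
θ_B(1→3) = arctan(2.3650) = 67.08°.

θ_B ≈ 67.08°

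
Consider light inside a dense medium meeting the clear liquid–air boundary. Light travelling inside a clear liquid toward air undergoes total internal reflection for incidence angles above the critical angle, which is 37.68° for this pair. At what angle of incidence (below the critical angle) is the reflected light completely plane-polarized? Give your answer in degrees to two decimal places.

θ_B ≈ 31.44°

sin θ_c = n₂/n₁, so n₂/n₁ = sin 37.68° = 0.6113.
Brewster: tan θ_B = n₂/n₁ = 0.6113.
θ_B = arctan(0.6113) = 31.44°.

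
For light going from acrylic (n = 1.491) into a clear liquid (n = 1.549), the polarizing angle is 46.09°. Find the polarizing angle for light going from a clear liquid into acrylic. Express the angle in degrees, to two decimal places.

Reversing the direction swaps n₁ and n₂, so tan θ_B' = 1/tan θ_B and θ_B' = 90° − θ_B.
Hence θ_B' = 90° − 46.09° = 43.91°.

θ_B' ≈ 43.91°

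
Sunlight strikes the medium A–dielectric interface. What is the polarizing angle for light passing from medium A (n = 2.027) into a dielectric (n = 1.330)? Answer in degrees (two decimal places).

θ_B ≈ 33.27°

tan θ_B = n₂/n₁ = 1.330/2.027 = 0.6561.
So θ_B = arctan 0.6561 = 33.27°.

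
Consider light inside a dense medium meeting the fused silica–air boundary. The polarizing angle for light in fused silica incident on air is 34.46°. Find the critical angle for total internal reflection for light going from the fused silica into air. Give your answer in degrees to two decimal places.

θ_c ≈ 43.33°

From Brewster, n₂/n₁ = tan θ_B = tan 34.46° = 0.6863.
Then sin θ_c = n₂/n₁ = 0.6863, so θ_c = arcsin 0.6863 = 43.33°.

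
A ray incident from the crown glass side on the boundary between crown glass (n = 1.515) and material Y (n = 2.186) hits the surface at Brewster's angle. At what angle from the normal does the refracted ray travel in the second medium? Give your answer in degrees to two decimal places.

θ_t ≈ 34.72°

θ_B = arctan(n₂/n₁) = arctan(2.186/1.515) = 55.28°.
Since θ_B + θ_t = 90° at Brewster incidence, θ_t = 90° − 55.28° = 34.72°.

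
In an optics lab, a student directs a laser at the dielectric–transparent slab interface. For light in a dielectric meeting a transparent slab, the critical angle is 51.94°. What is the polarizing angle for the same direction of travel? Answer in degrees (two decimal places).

sin θ_c = n₂/n₁, so n₂/n₁ = sin 51.94° = 0.7874.
Brewster: tan θ_B = n₂/n₁ = 0.7874.
θ_B = arctan(0.7874) = 38.22°.

θ_B ≈ 38.22°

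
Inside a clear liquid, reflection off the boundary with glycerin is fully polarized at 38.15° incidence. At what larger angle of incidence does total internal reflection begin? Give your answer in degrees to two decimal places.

From Brewster, n₂/n₁ = tan θ_B = tan 38.15° = 0.7855.
Then sin θ_c = n₂/n₁ = 0.7855, so θ_c = arcsin 0.7855 = 51.77°.

θ_c ≈ 51.77°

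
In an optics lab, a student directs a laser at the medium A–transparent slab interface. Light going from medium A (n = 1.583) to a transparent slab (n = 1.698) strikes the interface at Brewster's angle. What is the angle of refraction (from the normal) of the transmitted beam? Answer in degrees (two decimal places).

θ_t ≈ 42.99°

First find Brewster's angle: tan θ_B = 1.698/1.583 = 1.0726, giving θ_B = 47.01°.
The refracted ray is perpendicular to the reflected ray, so θ_t = 90° − θ_B = 42.99°.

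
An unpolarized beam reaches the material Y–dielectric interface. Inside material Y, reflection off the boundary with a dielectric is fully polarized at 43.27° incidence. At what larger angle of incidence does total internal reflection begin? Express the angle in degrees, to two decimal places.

θ_c ≈ 70.28°

From Brewster, n₂/n₁ = tan θ_B = tan 43.27° = 0.9414.
Then sin θ_c = n₂/n₁ = 0.9414, so θ_c = arcsin 0.9414 = 70.28°.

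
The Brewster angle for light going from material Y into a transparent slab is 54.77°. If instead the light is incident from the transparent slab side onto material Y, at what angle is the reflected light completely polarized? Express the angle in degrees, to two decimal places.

θ_B' ≈ 35.23°

Reversing the direction swaps n₁ and n₂, so tan θ_B' = 1/tan θ_B and θ_B' = 90° − θ_B.
Hence θ_B' = 90° − 54.77° = 35.23°.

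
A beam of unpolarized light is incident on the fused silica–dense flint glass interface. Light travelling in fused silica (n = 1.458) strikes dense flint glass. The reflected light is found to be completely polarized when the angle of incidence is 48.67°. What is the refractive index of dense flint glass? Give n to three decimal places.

n ≈ 1.658

Brewster's law: tan θ_B = n₂/n₁ (light incident in fused silica, refracted into dense flint glass).
n₂ = n₁ tan θ_B = 1.458 × tan 48.67° = 1.658.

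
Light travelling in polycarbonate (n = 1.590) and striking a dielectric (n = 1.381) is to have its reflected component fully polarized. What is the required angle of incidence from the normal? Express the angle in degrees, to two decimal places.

θ_B ≈ 40.98°

The reflected p-component vanishes when tan θ_B = n₂/n₁.
Here n₂/n₁ = 1.381/1.590 = 0.8686, and Brewster's law gives tan θ_B = n₂/n₁.
θ_B = arctan(0.8686) = 40.98°.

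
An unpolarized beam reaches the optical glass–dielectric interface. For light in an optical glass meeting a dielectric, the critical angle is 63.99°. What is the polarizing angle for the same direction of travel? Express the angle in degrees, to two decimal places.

At the critical angle sin θ_c = n₂/n₁, giving n₂/n₁ = sin 63.99° = 0.8987.
Then tan θ_B = n₂/n₁ = 0.8987, so θ_B = arctan 0.8987 = 41.95°.

θ_B ≈ 41.95°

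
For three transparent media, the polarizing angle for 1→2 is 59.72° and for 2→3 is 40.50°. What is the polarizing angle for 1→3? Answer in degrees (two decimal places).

tan θ_B(1→2) = n₂/n₁ = tan 59.72° = 1.7127.
tan θ_B(2→3) = n₃/n₂ = tan 40.50° = 0.8541.
n₃/n₁ = 1.4628. Then tan θ_B(1→3) = n₃/n₁, so θ_B(1→3) = arctan(1.4628) = 55.64°.

θ_B ≈ 55.64°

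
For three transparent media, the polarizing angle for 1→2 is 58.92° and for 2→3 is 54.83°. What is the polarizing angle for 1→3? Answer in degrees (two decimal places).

n₂/n₁ = tan 58.92° = 1.6590 and n₃/n₂ = tan 54.83° = 1.4192.
n₃/n₁ = 2.3544. Then tan θ_B(1→3) = n₃/n₁, so θ_B(1→3) = arctan(2.3544) = 66.99°.

θ_B ≈ 66.99°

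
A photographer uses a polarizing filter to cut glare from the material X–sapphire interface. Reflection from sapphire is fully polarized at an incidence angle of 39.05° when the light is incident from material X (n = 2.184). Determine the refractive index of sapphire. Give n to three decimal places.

Brewster's law: tan θ_B = n₂/n₁ (light incident in material X, refracted into sapphire).
n₂ = n₁ tan θ_B = 2.184 × tan 39.05° = 1.772.

n ≈ 1.772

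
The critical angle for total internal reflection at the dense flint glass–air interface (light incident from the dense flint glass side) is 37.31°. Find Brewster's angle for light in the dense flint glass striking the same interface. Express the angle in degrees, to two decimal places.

θ_B ≈ 31.22°

n₂/n₁ = sin θ_c = sin 37.31° = 0.6061.
tan θ_B equals the same ratio, so θ_B = arctan(0.6061) = 31.22°.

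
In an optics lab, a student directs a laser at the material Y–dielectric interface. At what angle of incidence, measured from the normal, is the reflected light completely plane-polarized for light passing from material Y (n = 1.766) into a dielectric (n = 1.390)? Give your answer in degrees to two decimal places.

Here n₂/n₁ = 1.390/1.766 = 0.7871, and Brewster's law gives tan θ_B = n₂/n₁. Taking the arctangent, θ_B = 38.21°.

θ_B ≈ 38.21°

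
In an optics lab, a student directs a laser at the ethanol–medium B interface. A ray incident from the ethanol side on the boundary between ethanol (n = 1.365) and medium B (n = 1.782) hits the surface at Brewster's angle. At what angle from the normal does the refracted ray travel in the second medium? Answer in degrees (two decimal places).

θ_t ≈ 37.45°

tan θ_B = n₂/n₁ = 1.782/1.365 = 1.3055, so θ_B = 52.55°.
The refracted ray is perpendicular to the reflected ray, so θ_t = 90° − θ_B = 37.45°.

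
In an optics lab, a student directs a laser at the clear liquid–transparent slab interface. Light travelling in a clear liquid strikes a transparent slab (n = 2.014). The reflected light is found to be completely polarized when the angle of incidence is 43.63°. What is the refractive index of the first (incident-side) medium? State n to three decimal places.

n ≈ 2.113

Full polarization of the reflected beam means tan θ_B = n₂/n₁, where n₁ is the incident medium (a clear liquid).
n₁ = n₂ / tan θ_B = 2.014 / tan 43.63° = 2.113.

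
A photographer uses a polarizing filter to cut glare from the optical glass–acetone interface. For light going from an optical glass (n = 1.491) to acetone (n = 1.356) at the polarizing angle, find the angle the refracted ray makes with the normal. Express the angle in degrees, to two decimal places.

θ_t ≈ 47.71°

tan θ_B = n₂/n₁ = 1.356/1.491 = 0.9095, so θ_B = 42.29°.
The refracted ray is perpendicular to the reflected ray, so θ_t = 90° − θ_B = 47.71°.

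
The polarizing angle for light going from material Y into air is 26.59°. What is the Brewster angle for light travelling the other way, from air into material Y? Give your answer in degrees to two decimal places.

θ_B' ≈ 63.41°

The two Brewster angles are complementary: θ_B' = 90° − θ_B = 90° − 26.59° = 63.41°.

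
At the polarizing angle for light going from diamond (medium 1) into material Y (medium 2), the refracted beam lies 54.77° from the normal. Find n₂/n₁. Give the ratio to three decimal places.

n₂/n₁ ≈ 0.706

At Brewster incidence θ_B = 90° − θ_t = 90° − 54.77° = 35.23°.
Then n₂/n₁ = tan θ_B = tan 35.23° = 0.706.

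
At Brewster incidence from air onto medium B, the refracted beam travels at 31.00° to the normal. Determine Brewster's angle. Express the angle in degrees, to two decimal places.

Since the reflected and refracted rays are at right angles at the polarizing angle, θ_B + θ_t = 90°.
θ_B = 90° − 31.00° = 59.00°.

θ_B ≈ 59.00°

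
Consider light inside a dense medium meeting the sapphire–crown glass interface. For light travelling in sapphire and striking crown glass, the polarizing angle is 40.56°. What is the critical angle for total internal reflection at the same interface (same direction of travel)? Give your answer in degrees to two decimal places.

θ_c ≈ 58.86°

From Brewster, n₂/n₁ = tan θ_B = tan 40.56° = 0.8559.
Then sin θ_c = n₂/n₁ = 0.8559, so θ_c = arcsin 0.8559 = 58.86°.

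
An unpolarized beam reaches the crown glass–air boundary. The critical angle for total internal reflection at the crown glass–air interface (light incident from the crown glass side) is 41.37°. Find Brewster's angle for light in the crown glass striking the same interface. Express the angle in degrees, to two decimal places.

sin θ_c = n₂/n₁, so n₂/n₁ = sin 41.37° = 0.6609.
Brewster: tan θ_B = n₂/n₁ = 0.6609.
θ_B = arctan(0.6609) = 33.46°.

θ_B ≈ 33.46°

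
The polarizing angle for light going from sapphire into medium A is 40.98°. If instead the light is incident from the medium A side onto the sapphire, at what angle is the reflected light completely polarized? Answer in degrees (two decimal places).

Reversing the direction swaps n₁ and n₂, so tan θ_B' = 1/tan θ_B and θ_B' = 90° − θ_B.
Hence θ_B' = 90° − 40.98° = 49.02°.

θ_B' ≈ 49.02°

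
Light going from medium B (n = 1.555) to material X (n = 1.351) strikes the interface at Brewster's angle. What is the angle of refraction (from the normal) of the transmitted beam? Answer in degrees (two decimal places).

θ_t ≈ 49.02°

θ_B = arctan(n₂/n₁) = arctan(1.351/1.555) = 40.98°.
Since θ_B + θ_t = 90° at Brewster incidence, θ_t = 90° − 40.98° = 49.02°.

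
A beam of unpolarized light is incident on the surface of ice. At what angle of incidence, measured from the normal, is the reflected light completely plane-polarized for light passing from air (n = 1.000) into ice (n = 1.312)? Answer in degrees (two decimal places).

Here n₂/n₁ = 1.312/1.000 = 1.3120, and Brewster's law gives tan θ_B = n₂/n₁.
θ_B = arctan(1.3120) = 52.69°.

θ_B ≈ 52.69°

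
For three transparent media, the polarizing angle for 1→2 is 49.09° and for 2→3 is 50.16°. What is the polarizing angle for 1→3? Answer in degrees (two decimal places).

n₂/n₁ = tan 49.09° = 1.1540 and n₃/n₂ = tan 50.16° = 1.1985.
n₃/n₁ = 1.3831. Then tan θ_B(1→3) = n₃/n₁, so θ_B(1→3) = arctan(1.3831) = 54.13°.

θ_B ≈ 54.13°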